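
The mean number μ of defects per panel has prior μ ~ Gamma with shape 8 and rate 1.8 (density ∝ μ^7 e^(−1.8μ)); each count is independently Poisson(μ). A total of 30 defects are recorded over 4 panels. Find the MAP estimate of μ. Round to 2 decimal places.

Σxᵢ = 30, n = 4.
Posterior ∝ μ^7e^(−1.8μ) · μ^30e^(−4μ) = μ^37e^(−5.8μ), i.e. Gamma(shape=38, rate=5.8).
The mode of a Gamma(a, b) with a ≥ 1 (shape–rate) is (a−1)/b = 37/5.8 ≈ 6.38.

μ̂_MAP = 6.38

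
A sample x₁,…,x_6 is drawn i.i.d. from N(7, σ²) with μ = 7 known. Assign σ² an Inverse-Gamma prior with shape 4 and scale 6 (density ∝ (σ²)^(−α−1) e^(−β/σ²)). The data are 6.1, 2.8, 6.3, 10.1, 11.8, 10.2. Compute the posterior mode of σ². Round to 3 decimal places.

Sum of squared deviations about the known mean: SS = (6.1−7)² + (2.8−7)² + (6.3−7)² + (10.1−7)² + (11.8−7)² + (10.2−7)² = 61.83.
The Normal likelihood contributes (σ²)^(−n/2) exp(−SS/(2σ²)), so the posterior is Inverse-Gamma(α + n/2, β + SS/2) = Inverse-Gamma(7, 36.915).
The mode of Inverse-Gamma(a, b) is b/(a+1) = 36.915/8 ≈ 4.614.

σ̂²_MAP = 4.614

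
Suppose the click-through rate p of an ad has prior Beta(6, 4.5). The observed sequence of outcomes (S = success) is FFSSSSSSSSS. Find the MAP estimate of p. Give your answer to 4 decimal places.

Prior: Beta(6, 4.5).
Data: 9 successes in 11 trials (from the sequence). The binomial likelihood contributes p^9(1−p)^2, so the posterior is Beta(6+9, 4.5+2) = Beta(15, 6.5).
For Beta(a, b) with a, b > 1 the mode is (a−1)/(a+b−2) = 14/19.5 ≈ 0.7179.

p̂_MAP = 0.7179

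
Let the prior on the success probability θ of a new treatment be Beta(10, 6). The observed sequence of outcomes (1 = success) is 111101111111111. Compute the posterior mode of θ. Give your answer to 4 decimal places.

Prior: Beta(10, 6).
Data: 14 successes in 15 trials (from the sequence). The binomial likelihood contributes θ^14(1−θ)^1, so the posterior is Beta(10+14, 6+1) = Beta(24, 7).
For Beta(a, b) with a, b > 1 the mode is (a−1)/(a+b−2) = 23/29 ≈ 0.7931.

θ̂_MAP = 0.7931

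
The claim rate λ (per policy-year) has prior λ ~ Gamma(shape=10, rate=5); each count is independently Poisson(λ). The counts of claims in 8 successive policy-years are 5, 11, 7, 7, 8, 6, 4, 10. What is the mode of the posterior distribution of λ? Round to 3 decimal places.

Σxᵢ = 5+11+7+7+8+6+4+10 = 58, with n = 8.
Posterior ∝ λ^9e^(−5λ) · λ^58e^(−8λ) = λ^67e^(−13λ), i.e. Gamma(shape=68, rate=13).
The mode of a Gamma(a, b) with a ≥ 1 (shape–rate) is (a−1)/b = 67/13 ≈ 5.154.

λ̂_MAP = 5.154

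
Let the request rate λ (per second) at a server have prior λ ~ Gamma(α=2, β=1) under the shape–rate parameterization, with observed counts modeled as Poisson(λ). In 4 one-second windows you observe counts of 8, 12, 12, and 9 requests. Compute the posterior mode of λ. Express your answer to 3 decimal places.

λ̂_MAP = 8.400

Σxᵢ = 8+12+12+9 = 41, with n = 4.
Posterior ∝ λe^(−1λ) · λ^41e^(−4λ) = λ^42e^(−5λ), i.e. Gamma(shape=43, rate=5).
The mode of a Gamma(a, b) with a ≥ 1 (shape–rate) is (a−1)/b = 42/5 ≈ 8.400.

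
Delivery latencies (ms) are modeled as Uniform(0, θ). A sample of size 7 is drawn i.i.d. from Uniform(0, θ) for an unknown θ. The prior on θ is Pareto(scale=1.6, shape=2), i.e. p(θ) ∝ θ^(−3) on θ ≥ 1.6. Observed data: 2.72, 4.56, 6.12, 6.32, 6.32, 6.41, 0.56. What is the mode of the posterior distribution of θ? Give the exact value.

θ̂_MAP = 6.41

The Uniform(0, θ) likelihood is θ^(−n) for θ ≥ max(xᵢ), zero otherwise. Here max(xᵢ) = 6.41.
Posterior ∝ θ^(−3) · θ^(−7) = θ^(−10) on θ ≥ max(1.6, 6.41) = 6.41.
This density is strictly decreasing in θ, so the posterior mode lies at the lower boundary of the support.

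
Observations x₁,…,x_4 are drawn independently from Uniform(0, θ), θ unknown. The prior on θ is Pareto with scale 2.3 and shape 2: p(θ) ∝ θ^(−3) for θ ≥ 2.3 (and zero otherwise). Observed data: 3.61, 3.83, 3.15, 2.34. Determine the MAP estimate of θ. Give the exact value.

The Uniform(0, θ) likelihood is θ^(−n) for θ ≥ max(xᵢ), zero otherwise. Here max(xᵢ) = 3.83.
Posterior ∝ θ^(−3) · θ^(−4) = θ^(−7) on θ ≥ max(2.3, 3.83) = 3.83.
This density is strictly decreasing in θ, so the posterior mode lies at the lower boundary of the support.

θ̂_MAP = 3.83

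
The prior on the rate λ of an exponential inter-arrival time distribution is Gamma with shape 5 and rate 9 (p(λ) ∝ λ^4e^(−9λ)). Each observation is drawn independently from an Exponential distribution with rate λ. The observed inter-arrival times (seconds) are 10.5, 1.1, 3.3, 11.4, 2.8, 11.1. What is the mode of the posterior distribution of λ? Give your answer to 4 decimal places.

λ̂_MAP = 0.2033

The Exponential(rate=λ) likelihood is ∝ λ^n e^(−λΣtᵢ). Here n = 6 and Σtᵢ = 10.5 + 1.1 + 3.3 + 11.4 + 2.8 + 11.1 = 40.2.
Posterior ∝ λ^4e^(−9λ) · λ^6e^(−40.2λ) = λ^10e^(−49.2λ), i.e. Gamma(11, 49.2).
Mode = (a−1)/b = 10/49.2 ≈ 0.2033.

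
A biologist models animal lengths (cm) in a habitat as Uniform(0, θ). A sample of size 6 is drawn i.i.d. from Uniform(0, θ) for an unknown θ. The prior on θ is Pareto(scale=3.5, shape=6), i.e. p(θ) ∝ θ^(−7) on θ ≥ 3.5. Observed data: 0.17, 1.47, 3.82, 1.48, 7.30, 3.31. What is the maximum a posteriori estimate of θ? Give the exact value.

The Uniform(0, θ) likelihood is θ^(−n) for θ ≥ max(xᵢ), zero otherwise. Here max(xᵢ) = 7.30.
Posterior ∝ θ^(−7) · θ^(−6) = θ^(−13) on θ ≥ max(3.5, 7.30) = 7.30.
This density is strictly decreasing in θ, so the posterior mode lies at the lower boundary of the support.

θ̂_MAP = 7.30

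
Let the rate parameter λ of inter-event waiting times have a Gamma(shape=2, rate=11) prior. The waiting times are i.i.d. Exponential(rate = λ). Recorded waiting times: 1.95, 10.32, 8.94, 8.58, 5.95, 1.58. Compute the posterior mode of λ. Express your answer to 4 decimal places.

λ̂_MAP = 0.1449

The Exponential(rate=λ) likelihood is ∝ λ^n e^(−λΣtᵢ). Here n = 6 and Σtᵢ = 1.95 + 10.32 + 8.94 + 8.58 + 5.95 + 1.58 = 37.32.
Posterior ∝ λe^(−11λ) · λ^6e^(−37.32λ) = λ^7e^(−48.32λ), i.e. Gamma(8, 48.32).
Mode = (a−1)/b = 7/48.32 ≈ 0.1449.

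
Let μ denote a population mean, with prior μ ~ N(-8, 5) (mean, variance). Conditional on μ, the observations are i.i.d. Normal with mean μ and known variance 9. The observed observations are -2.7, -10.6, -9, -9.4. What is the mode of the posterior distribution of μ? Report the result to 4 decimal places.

μ̂_MAP = -7.9483

n = 4; x̄ = ((-2.7) + (-10.6) + (-9) + (-9.4))/4 = -31.7/4 = -7.925.
For a Normal prior and Normal likelihood with known variance, the posterior is Normal; its mode equals its mean, the precision-weighted average.
Prior precision 1/σ₀² = 1/5 = 0.2; data precision n/σ² = 4/9.
μ̂ = (0.2·(-8) + (4/9)·(-7.925)) / (0.2 + 4/9) = (-461/90)/(29/45) = -461/58 ≈ -7.9483.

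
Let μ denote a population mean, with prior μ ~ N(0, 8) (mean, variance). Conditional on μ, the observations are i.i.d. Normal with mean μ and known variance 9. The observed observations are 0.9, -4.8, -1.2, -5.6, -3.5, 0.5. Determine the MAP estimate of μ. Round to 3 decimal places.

n = 6; x̄ = (0.9 + (-4.8) + (-1.2) + (-5.6) + (-3.5) + 0.5)/6 = -13.7/6 = -137/60 ≈ -2.2833.
For a Normal prior and Normal likelihood with known variance, the posterior is Normal; its mode equals its mean, the precision-weighted average.
Prior precision 1/σ₀² = 1/8 = 0.125; data precision n/σ² = 6/9 = 2/3.
μ̂ = (0.125·0 + (2/3)·(-137/60)) / (0.125 + 2/3) = (-137/90)/(19/24) = -548/285 ≈ -1.923.

μ̂_MAP = -1.923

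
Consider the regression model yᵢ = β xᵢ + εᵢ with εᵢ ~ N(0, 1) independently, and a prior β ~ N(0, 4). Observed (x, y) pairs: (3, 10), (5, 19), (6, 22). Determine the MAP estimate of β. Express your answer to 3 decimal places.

β̂_MAP = 3.658

log p(β | y) = −Σ(yᵢ − βxᵢ)²/(2·1) − β²/(2·4) + const.
Setting the derivative to zero: Σxᵢ(yᵢ − βxᵢ)/1 − β/4 = 0, so β = Σxᵢyᵢ / (Σxᵢ² + σ²/τ²).
Σxᵢyᵢ = 3·10 + 5·19 + 6·22 = 257; Σxᵢ² = 70; σ²/τ² = 0.25.
β̂_MAP = 257 / (70 + 0.25) = 257/70.25 ≈ 3.658.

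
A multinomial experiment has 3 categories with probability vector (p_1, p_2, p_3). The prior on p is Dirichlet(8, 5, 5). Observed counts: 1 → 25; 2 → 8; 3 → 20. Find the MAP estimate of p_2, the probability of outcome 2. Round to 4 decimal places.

MAP estimate: 0.1765

The posterior is Dirichlet(αᵢ + nᵢ) = Dirichlet(33, 13, 25).
For a Dirichlet(a₁,…,a_K) with all aᵢ > 1, the mode has j-th component (aⱼ − 1)/(Σaᵢ − K).
Here Σaᵢ = 71 and K = 3, so p_2 = (13 − 1)/(71 − 3) = 12/68 ≈ 0.1765.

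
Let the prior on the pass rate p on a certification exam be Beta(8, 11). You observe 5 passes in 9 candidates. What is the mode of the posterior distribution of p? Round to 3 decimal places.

Prior: Beta(8, 11).
Data: 5 successes in 9 trials. The binomial likelihood contributes p^5(1−p)^4, so the posterior is Beta(8+5, 11+4) = Beta(13, 15).
For Beta(a, b) with a, b > 1 the mode is (a−1)/(a+b−2) = 12/26 ≈ 0.462.

p̂_MAP = 0.462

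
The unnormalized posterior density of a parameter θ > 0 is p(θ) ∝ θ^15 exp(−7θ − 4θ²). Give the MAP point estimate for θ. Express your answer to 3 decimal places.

θ̂_MAP = 1.000

ℓ'(θ) = 15/θ − 7 − 8θ. Setting this to zero and multiplying by θ: 8θ² + 7θ − 15 = 0.
θ = (−7 + √(7² + 4·8·15)) / (2·8) = (−7 + √529) / 16 = (−7 + 23)/16 = 1.
ℓ''(θ) = −15/θ² − 8 < 0, confirming a maximum.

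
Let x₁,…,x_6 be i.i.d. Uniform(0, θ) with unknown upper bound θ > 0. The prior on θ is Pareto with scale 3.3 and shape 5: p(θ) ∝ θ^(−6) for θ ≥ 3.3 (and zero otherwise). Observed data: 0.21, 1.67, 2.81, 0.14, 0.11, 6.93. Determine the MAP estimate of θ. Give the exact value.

θ̂_MAP = 6.93

The Uniform(0, θ) likelihood is θ^(−n) for θ ≥ max(xᵢ), zero otherwise. Here max(xᵢ) = 6.93.
Posterior ∝ θ^(−6) · θ^(−6) = θ^(−12) on θ ≥ max(3.3, 6.93) = 6.93.
This density is strictly decreasing in θ, so the posterior mode lies at the lower boundary of the support.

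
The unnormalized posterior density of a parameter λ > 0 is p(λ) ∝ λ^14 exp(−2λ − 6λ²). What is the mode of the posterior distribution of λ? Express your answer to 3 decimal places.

ℓ'(λ) = 14/λ − 2 − 12λ. Setting this to zero and multiplying by λ: 12λ² + 2λ − 14 = 0.
λ = (−2 + √(2² + 4·12·14)) / (2·12) = (−2 + √676) / 24 = (−2 + 26)/24 = 1.
ℓ''(λ) = −14/λ² − 12 < 0, confirming a maximum.

λ̂_MAP = 1.000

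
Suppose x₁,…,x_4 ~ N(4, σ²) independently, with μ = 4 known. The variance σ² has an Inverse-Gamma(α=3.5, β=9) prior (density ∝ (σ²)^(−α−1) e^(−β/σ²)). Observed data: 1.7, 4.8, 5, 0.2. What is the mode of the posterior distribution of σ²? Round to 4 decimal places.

Sum of squared deviations about the known mean: SS = (1.7−4)² + (4.8−4)² + (5−4)² + (0.2−4)² = 21.37.
The Normal likelihood contributes (σ²)^(−n/2) exp(−SS/(2σ²)), so the posterior is Inverse-Gamma(α + n/2, β + SS/2) = Inverse-Gamma(5.5, 19.685).
The mode of Inverse-Gamma(a, b) is b/(a+1) = 19.685/6.5 ≈ 3.0285.

σ̂²_MAP = 3.0285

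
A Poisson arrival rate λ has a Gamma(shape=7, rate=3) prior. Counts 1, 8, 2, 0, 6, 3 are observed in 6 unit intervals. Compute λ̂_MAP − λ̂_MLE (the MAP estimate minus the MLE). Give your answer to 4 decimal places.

Σxᵢ = 20. Posterior is Gamma(27, 9); MAP = (27−1)/9 = 26/9 ≈ 2.88889.
MLE = x̄ = 20/6 ≈ 3.33333.
Difference = 26/9 − 20/6 = -4/9 ≈ -0.4444.

MAP − MLE = -0.4444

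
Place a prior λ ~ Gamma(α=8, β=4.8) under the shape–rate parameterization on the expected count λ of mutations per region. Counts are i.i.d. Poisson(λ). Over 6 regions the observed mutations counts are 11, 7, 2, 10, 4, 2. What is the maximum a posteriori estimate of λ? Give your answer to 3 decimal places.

Σxᵢ = 11+7+2+10+4+2 = 36, with n = 6.
Posterior ∝ λ^7e^(−4.8λ) · λ^36e^(−6λ) = λ^43e^(−10.8λ), i.e. Gamma(shape=44, rate=10.8).
The mode of a Gamma(a, b) with a ≥ 1 (shape–rate) is (a−1)/b = 43/10.8 ≈ 3.981.

λ̂_MAP = 3.981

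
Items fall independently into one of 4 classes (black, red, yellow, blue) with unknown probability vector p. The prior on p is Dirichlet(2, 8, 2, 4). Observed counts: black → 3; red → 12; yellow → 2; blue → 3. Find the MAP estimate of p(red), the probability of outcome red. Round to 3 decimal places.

MAP estimate of p(red) = 0.594

The posterior is Dirichlet(αᵢ + nᵢ) = Dirichlet(5, 20, 4, 7).
For a Dirichlet(a₁,…,a_K) with all aᵢ > 1, the mode has j-th component (aⱼ − 1)/(Σaᵢ − K).
Here Σaᵢ = 36 and K = 4, so p(red) = (20 − 1)/(36 − 4) = 19/32 ≈ 0.594.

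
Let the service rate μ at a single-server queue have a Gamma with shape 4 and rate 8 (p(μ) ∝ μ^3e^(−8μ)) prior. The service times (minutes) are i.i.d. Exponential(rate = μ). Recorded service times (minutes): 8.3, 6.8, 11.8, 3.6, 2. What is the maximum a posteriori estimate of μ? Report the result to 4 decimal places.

The Exponential(rate=μ) likelihood is ∝ μ^n e^(−μΣtᵢ). Here n = 5 and Σtᵢ = 8.3 + 6.8 + 11.8 + 3.6 + 2 = 32.5.
Posterior ∝ μ^3e^(−8μ) · μ^5e^(−32.5μ) = μ^8e^(−40.5μ), i.e. Gamma(9, 40.5).
Mode = (a−1)/b = 8/40.5 ≈ 0.1975.

μ̂_MAP = 0.1975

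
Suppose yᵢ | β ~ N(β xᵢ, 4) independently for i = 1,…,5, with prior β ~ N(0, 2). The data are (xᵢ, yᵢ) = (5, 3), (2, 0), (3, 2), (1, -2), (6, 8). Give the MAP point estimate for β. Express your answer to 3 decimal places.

β̂_MAP = 0.870

log p(β | y) = −Σ(yᵢ − βxᵢ)²/(2·4) − β²/(2·2) + const.
Setting the derivative to zero: Σxᵢ(yᵢ − βxᵢ)/4 − β/2 = 0, so β = Σxᵢyᵢ / (Σxᵢ² + σ²/τ²).
Σxᵢyᵢ = 5·3 + 2·0 + 3·2 + 1·(-2) + 6·8 = 67; Σxᵢ² = 75; σ²/τ² = 2.
β̂_MAP = 67 / (75 + 2) = 67/77 ≈ 0.870.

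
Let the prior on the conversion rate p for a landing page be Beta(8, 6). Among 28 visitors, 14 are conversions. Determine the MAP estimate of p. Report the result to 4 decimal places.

Prior: Beta(8, 6).
Data: 14 successes in 28 trials. The binomial likelihood contributes p^14(1−p)^14, so the posterior is Beta(8+14, 6+14) = Beta(22, 20).
For Beta(a, b) with a, b > 1 the mode is (a−1)/(a+b−2) = 21/40 ≈ 0.5250.

p̂_MAP = 0.5250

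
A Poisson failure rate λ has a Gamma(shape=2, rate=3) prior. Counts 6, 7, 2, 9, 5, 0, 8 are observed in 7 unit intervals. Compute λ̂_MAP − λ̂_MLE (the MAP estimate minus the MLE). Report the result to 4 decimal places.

MAP − MLE = -1.4857

Σxᵢ = 37. Posterior is Gamma(39, 10); MAP = (39−1)/10 = 38/10 ≈ 3.80000.
MLE = x̄ = 37/7 ≈ 5.28571.
Difference = 38/10 − 37/7 = -52/35 ≈ -1.4857.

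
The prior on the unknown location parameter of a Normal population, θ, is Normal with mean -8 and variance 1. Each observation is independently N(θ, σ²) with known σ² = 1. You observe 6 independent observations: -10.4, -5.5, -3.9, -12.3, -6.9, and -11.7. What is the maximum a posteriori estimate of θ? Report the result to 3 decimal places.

n = 6; x̄ = ((-10.4) + (-5.5) + (-3.9) + (-12.3) + (-6.9) + (-11.7))/6 = -50.7/6 = -8.45.
For a Normal prior and Normal likelihood with known variance, the posterior is Normal; its mode equals its mean, the precision-weighted average.
Prior precision 1/σ₀² = 1/1 = 1; data precision n/σ² = 6/1 = 6.
θ̂ = (1·(-8) + 6·(-8.45)) / (1 + 6) = (-58.7)/7 = -587/70 ≈ -8.386.

θ̂_MAP = -8.386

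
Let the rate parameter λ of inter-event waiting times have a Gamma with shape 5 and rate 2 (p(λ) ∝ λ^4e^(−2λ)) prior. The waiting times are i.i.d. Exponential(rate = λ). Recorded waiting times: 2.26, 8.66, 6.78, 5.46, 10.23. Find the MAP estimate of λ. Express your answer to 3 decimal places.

The Exponential(rate=λ) likelihood is ∝ λ^n e^(−λΣtᵢ). Here n = 5 and Σtᵢ = 2.26 + 8.66 + 6.78 + 5.46 + 10.23 = 33.39.
Posterior ∝ λ^4e^(−2λ) · λ^5e^(−33.39λ) = λ^9e^(−35.39λ), i.e. Gamma(10, 35.39).
Mode = (a−1)/b = 9/35.39 ≈ 0.254.

λ̂_MAP = 0.254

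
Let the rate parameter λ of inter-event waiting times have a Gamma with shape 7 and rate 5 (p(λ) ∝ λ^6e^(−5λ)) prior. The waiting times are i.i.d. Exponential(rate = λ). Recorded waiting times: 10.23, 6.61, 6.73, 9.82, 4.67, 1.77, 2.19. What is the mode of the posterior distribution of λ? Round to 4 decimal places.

The Exponential(rate=λ) likelihood is ∝ λ^n e^(−λΣtᵢ). Here n = 7 and Σtᵢ = 10.23 + 6.61 + 6.73 + 9.82 + 4.67 + 1.77 + 2.19 = 42.02.
Posterior ∝ λ^6e^(−5λ) · λ^7e^(−42.02λ) = λ^13e^(−47.02λ), i.e. Gamma(14, 47.02).
Mode = (a−1)/b = 13/47.02 ≈ 0.2765.

λ̂_MAP = 0.2765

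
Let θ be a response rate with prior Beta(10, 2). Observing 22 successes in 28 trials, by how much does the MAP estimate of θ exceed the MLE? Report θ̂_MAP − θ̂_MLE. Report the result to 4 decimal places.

MAP − MLE = 0.0301

Posterior is Beta(32, 8); MAP = (32−1)/(40−2) = 31/38 ≈ 0.81579.
MLE ignores the prior: θ̂_MLE = k/n = 22/28 ≈ 0.78571.
Difference = 31/38 − 22/28 = 4/133 ≈ 0.0301.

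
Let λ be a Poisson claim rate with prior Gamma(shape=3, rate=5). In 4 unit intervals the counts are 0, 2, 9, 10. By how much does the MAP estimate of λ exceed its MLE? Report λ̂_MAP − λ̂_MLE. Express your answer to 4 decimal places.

Σxᵢ = 21. Posterior is Gamma(24, 9); MAP = (24−1)/9 = 23/9 ≈ 2.55556.
MLE = x̄ = 21/4 ≈ 5.25000.
Difference = 23/9 − 21/4 = -97/36 ≈ -2.6944.

MAP − MLE = -2.6944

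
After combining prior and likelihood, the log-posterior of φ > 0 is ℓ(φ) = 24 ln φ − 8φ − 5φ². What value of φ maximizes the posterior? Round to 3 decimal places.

ℓ'(φ) = 24/φ − 8 − 10φ. Setting this to zero and multiplying by φ: 10φ² + 8φ − 24 = 0.
φ = (−8 + √(8² + 4·10·24)) / (2·10) = (−8 + √1024) / 20 = (−8 + 32)/20 = 6/5.
ℓ''(φ) = −24/φ² − 10 < 0, confirming a maximum.

φ̂_MAP = 1.200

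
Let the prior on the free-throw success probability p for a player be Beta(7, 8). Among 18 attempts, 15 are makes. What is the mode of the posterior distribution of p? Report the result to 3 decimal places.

p̂_MAP = 0.677

Prior: Beta(7, 8).
Data: 15 successes in 18 trials. The binomial likelihood contributes p^15(1−p)^3, so the posterior is Beta(7+15, 8+3) = Beta(22, 11).
For Beta(a, b) with a, b > 1 the mode is (a−1)/(a+b−2) = 21/31 ≈ 0.677.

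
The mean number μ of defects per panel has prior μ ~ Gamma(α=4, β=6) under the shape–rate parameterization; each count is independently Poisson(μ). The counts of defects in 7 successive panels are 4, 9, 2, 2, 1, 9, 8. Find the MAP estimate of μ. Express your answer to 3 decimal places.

Σxᵢ = 4+9+2+2+1+9+8 = 35, with n = 7.
Posterior ∝ μ^3e^(−6μ) · μ^35e^(−7μ) = μ^38e^(−13μ), i.e. Gamma(shape=39, rate=13).
The mode of a Gamma(a, b) with a ≥ 1 (shape–rate) is (a−1)/b = 38/13 ≈ 2.923.

μ̂_MAP = 2.923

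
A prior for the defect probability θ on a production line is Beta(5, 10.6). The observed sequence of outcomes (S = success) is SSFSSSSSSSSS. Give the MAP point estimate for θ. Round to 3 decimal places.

Prior: Beta(5, 10.6).
Data: 11 successes in 12 trials (from the sequence). The binomial likelihood contributes θ^11(1−θ)^1, so the posterior is Beta(5+11, 10.6+1) = Beta(16, 11.6).
For Beta(a, b) with a, b > 1 the mode is (a−1)/(a+b−2) = 15/25.6 ≈ 0.586.

θ̂_MAP = 0.586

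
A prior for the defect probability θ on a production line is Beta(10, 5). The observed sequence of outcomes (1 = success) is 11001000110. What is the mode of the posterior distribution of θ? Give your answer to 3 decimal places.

Prior: Beta(10, 5).
Data: 5 successes in 11 trials (from the sequence). The binomial likelihood contributes θ^5(1−θ)^6, so the posterior is Beta(10+5, 5+6) = Beta(15, 11).
For Beta(a, b) with a, b > 1 the mode is (a−1)/(a+b−2) = 14/24 ≈ 0.583.

θ̂_MAP = 0.583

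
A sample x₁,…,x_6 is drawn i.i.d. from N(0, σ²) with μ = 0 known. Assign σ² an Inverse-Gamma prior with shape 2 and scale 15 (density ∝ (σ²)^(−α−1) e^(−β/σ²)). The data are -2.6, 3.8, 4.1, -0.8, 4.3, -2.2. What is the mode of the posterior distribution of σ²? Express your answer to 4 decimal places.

Sum of squared deviations about the known mean: SS = (-2.6−0)² + (3.8−0)² + (4.1−0)² + (-0.8−0)² + (4.3−0)² + (-2.2−0)² = 61.98.
The Normal likelihood contributes (σ²)^(−n/2) exp(−SS/(2σ²)), so the posterior is Inverse-Gamma(α + n/2, β + SS/2) = Inverse-Gamma(5, 45.99).
The mode of Inverse-Gamma(a, b) is b/(a+1) = 45.99/6 ≈ 7.6650.

σ̂²_MAP = 7.6650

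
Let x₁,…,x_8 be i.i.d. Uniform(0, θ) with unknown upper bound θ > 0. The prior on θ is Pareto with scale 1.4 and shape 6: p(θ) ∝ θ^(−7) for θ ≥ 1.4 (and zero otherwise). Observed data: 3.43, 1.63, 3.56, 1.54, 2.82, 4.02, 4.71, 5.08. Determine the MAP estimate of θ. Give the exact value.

θ̂_MAP = 5.08

The Uniform(0, θ) likelihood is θ^(−n) for θ ≥ max(xᵢ), zero otherwise. Here max(xᵢ) = 5.08.
Posterior ∝ θ^(−7) · θ^(−8) = θ^(−15) on θ ≥ max(1.4, 5.08) = 5.08.
This density is strictly decreasing in θ, so the posterior mode lies at the lower boundary of the support.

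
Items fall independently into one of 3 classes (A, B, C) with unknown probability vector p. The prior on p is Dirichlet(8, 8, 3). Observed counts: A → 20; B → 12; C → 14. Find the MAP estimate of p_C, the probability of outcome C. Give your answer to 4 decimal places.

MAP estimate of p_C = 0.2581

The posterior is Dirichlet(αᵢ + nᵢ) = Dirichlet(28, 20, 17).
For a Dirichlet(a₁,…,a_K) with all aᵢ > 1, the mode has j-th component (aⱼ − 1)/(Σaᵢ − K).
Here Σaᵢ = 65 and K = 3, so p_C = (17 − 1)/(65 − 3) = 16/62 ≈ 0.2581.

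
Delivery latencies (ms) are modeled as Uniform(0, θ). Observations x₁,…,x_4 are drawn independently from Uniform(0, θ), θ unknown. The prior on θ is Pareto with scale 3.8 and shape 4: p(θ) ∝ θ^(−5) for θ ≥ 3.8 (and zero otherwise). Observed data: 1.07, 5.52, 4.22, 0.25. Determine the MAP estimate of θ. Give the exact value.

The Uniform(0, θ) likelihood is θ^(−n) for θ ≥ max(xᵢ), zero otherwise. Here max(xᵢ) = 5.52.
Posterior ∝ θ^(−5) · θ^(−4) = θ^(−9) on θ ≥ max(3.8, 5.52) = 5.52.
This density is strictly decreasing in θ, so the posterior mode lies at the lower boundary of the support.

θ̂_MAP = 5.52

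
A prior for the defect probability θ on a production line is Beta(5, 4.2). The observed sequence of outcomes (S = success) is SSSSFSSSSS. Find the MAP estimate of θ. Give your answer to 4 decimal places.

θ̂_MAP = 0.7558

Prior: Beta(5, 4.2).
Data: 9 successes in 10 trials (from the sequence). The binomial likelihood contributes θ^9(1−θ)^1, so the posterior is Beta(5+9, 4.2+1) = Beta(14, 5.2).
For Beta(a, b) with a, b > 1 the mode is (a−1)/(a+b−2) = 13/17.2 ≈ 0.7558.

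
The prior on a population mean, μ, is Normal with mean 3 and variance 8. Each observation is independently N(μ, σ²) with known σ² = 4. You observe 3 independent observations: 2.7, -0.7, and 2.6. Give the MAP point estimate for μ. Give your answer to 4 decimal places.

μ̂_MAP = 1.7429

n = 3; x̄ = (2.7 + (-0.7) + 2.6)/3 = 4.6/3 = 23/15 ≈ 1.5333.
For a Normal prior and Normal likelihood with known variance, the posterior is Normal; its mode equals its mean, the precision-weighted average.
Prior precision 1/σ₀² = 1/8 = 0.125; data precision n/σ² = 3/4 = 0.75.
μ̂ = (0.125·3 + 0.75·(23/15)) / (0.125 + 0.75) = 1.525/0.875 = 61/35 ≈ 1.7429.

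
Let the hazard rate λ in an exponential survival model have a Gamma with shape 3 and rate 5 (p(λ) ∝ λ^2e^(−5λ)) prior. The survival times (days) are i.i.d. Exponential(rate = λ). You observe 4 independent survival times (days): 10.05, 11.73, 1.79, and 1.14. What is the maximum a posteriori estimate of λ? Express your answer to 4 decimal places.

λ̂_MAP = 0.2020

The Exponential(rate=λ) likelihood is ∝ λ^n e^(−λΣtᵢ). Here n = 4 and Σtᵢ = 10.05 + 11.73 + 1.79 + 1.14 = 24.71.
Posterior ∝ λ^2e^(−5λ) · λ^4e^(−24.71λ) = λ^6e^(−29.71λ), i.e. Gamma(7, 29.71).
Mode = (a−1)/b = 6/29.71 ≈ 0.2020.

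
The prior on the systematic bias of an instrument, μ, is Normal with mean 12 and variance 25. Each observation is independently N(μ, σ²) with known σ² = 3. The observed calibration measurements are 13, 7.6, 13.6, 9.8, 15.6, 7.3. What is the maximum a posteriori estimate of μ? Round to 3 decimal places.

n = 6; x̄ = (13 + 7.6 + 13.6 + 9.8 + 15.6 + 7.3)/6 = 66.9/6 = 11.15.
For a Normal prior and Normal likelihood with known variance, the posterior is Normal; its mode equals its mean, the precision-weighted average.
Prior precision 1/σ₀² = 1/25 = 0.04; data precision n/σ² = 6/3 = 2.
μ̂ = (0.04·12 + 2·11.15) / (0.04 + 2) = 22.78/2.04 = 67/6 ≈ 11.167.

μ̂_MAP = 11.167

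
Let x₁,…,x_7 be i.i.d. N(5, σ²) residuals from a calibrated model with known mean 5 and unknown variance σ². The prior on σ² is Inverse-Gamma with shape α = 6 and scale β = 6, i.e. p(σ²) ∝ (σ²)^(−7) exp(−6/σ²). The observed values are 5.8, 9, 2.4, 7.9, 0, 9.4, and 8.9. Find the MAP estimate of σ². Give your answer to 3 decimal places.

σ̂²_MAP = 4.923

Sum of squared deviations about the known mean: SS = (5.8−5)² + (9−5)² + (2.4−5)² + (7.9−5)² + (0−5)² + (9.4−5)² + (8.9−5)² = 91.38.
The Normal likelihood contributes (σ²)^(−n/2) exp(−SS/(2σ²)), so the posterior is Inverse-Gamma(α + n/2, β + SS/2) = Inverse-Gamma(9.5, 51.69).
The mode of Inverse-Gamma(a, b) is b/(a+1) = 51.69/10.5 ≈ 4.923.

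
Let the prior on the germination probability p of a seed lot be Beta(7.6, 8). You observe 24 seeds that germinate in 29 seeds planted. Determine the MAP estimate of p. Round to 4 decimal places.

p̂_MAP = 0.7183

Prior: Beta(7.6, 8).
Data: 24 successes in 29 trials. The binomial likelihood contributes p^24(1−p)^5, so the posterior is Beta(7.6+24, 8+5) = Beta(31.6, 13).
For Beta(a, b) with a, b > 1 the mode is (a−1)/(a+b−2) = 30.6/42.6 ≈ 0.7183.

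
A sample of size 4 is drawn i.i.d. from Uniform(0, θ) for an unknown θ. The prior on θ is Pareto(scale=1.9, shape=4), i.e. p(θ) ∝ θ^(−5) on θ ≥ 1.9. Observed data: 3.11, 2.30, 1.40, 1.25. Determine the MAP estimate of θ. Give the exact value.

θ̂_MAP = 3.11

The Uniform(0, θ) likelihood is θ^(−n) for θ ≥ max(xᵢ), zero otherwise. Here max(xᵢ) = 3.11.
Posterior ∝ θ^(−5) · θ^(−4) = θ^(−9) on θ ≥ max(1.9, 3.11) = 3.11.
This density is strictly decreasing in θ, so the posterior mode lies at the lower boundary of the support.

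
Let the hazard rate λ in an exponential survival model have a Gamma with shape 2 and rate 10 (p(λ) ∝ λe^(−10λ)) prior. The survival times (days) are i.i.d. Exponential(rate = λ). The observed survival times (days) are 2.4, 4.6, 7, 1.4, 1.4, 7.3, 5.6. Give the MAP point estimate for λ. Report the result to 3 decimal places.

The Exponential(rate=λ) likelihood is ∝ λ^n e^(−λΣtᵢ). Here n = 7 and Σtᵢ = 2.4 + 4.6 + 7 + 1.4 + 1.4 + 7.3 + 5.6 = 29.7.
Posterior ∝ λe^(−10λ) · λ^7e^(−29.7λ) = λ^8e^(−39.7λ), i.e. Gamma(9, 39.7).
Mode = (a−1)/b = 8/39.7 ≈ 0.202.

λ̂_MAP = 0.202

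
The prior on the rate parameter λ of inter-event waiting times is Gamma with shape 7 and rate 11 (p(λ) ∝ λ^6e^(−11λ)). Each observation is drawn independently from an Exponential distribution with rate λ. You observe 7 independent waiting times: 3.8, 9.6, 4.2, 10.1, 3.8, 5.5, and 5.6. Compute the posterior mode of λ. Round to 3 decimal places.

The Exponential(rate=λ) likelihood is ∝ λ^n e^(−λΣtᵢ). Here n = 7 and Σtᵢ = 3.8 + 9.6 + 4.2 + 10.1 + 3.8 + 5.5 + 5.6 = 42.6.
Posterior ∝ λ^6e^(−11λ) · λ^7e^(−42.6λ) = λ^13e^(−53.6λ), i.e. Gamma(14, 53.6).
Mode = (a−1)/b = 13/53.6 ≈ 0.243.

λ̂_MAP = 0.243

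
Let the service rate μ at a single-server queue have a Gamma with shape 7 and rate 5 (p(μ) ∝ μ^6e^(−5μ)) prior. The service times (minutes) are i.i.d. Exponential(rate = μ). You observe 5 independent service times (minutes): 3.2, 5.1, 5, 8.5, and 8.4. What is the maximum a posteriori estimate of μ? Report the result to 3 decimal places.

The Exponential(rate=μ) likelihood is ∝ μ^n e^(−μΣtᵢ). Here n = 5 and Σtᵢ = 3.2 + 5.1 + 5 + 8.5 + 8.4 = 30.2.
Posterior ∝ μ^6e^(−5μ) · μ^5e^(−30.2μ) = μ^11e^(−35.2μ), i.e. Gamma(12, 35.2).
Mode = (a−1)/b = 11/35.2 ≈ 0.313.

μ̂_MAP = 0.313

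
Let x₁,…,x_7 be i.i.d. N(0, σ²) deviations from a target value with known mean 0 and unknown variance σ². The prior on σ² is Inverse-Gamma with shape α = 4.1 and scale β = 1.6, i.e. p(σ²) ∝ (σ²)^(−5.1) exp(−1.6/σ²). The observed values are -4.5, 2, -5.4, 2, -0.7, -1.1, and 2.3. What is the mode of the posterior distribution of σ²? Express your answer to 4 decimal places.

σ̂²_MAP = 3.9302

Sum of squared deviations about the known mean: SS = (-4.5−0)² + (2−0)² + (-5.4−0)² + (2−0)² + (-0.7−0)² + (-1.1−0)² + (2.3−0)² = 64.4.
The Normal likelihood contributes (σ²)^(−n/2) exp(−SS/(2σ²)), so the posterior is Inverse-Gamma(α + n/2, β + SS/2) = Inverse-Gamma(7.6, 33.8).
The mode of Inverse-Gamma(a, b) is b/(a+1) = 33.8/8.6 ≈ 3.9302.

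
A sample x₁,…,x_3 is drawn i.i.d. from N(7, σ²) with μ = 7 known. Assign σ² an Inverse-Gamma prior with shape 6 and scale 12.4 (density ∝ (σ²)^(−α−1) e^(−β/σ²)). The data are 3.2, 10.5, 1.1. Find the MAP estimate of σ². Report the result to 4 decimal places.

Sum of squared deviations about the known mean: SS = (3.2−7)² + (10.5−7)² + (1.1−7)² = 61.5.
The Normal likelihood contributes (σ²)^(−n/2) exp(−SS/(2σ²)), so the posterior is Inverse-Gamma(α + n/2, β + SS/2) = Inverse-Gamma(7.5, 43.15).
The mode of Inverse-Gamma(a, b) is b/(a+1) = 43.15/8.5 ≈ 5.0765.

σ̂²_MAP = 5.0765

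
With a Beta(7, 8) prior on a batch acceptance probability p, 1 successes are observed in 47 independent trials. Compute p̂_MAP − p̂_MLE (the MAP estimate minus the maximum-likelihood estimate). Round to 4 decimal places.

MAP − MLE = 0.0954

Posterior is Beta(8, 54); MAP = (8−1)/(62−2) = 7/60 ≈ 0.11667.
MLE ignores the prior: p̂_MLE = k/n = 1/47 ≈ 0.02128.
Difference = 7/60 − 1/47 = 269/2820 ≈ 0.0954.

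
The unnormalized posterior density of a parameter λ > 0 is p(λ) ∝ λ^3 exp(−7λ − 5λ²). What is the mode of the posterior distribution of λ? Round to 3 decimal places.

ℓ'(λ) = 3/λ − 7 − 10λ. Setting this to zero and multiplying by λ: 10λ² + 7λ − 3 = 0.
λ = (−7 + √(7² + 4·10·3)) / (2·10) = (−7 + √169) / 20 = (−7 + 13)/20 = 3/10.
ℓ''(λ) = −3/λ² − 10 < 0, confirming a maximum.

λ̂_MAP = 0.300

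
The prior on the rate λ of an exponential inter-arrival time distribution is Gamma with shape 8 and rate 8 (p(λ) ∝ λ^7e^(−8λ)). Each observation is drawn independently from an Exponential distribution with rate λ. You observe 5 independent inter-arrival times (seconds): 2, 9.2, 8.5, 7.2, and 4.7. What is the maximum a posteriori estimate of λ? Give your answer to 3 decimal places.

λ̂_MAP = 0.303

The Exponential(rate=λ) likelihood is ∝ λ^n e^(−λΣtᵢ). Here n = 5 and Σtᵢ = 2 + 9.2 + 8.5 + 7.2 + 4.7 = 31.6.
Posterior ∝ λ^7e^(−8λ) · λ^5e^(−31.6λ) = λ^12e^(−39.6λ), i.e. Gamma(13, 39.6).
Mode = (a−1)/b = 12/39.6 ≈ 0.303.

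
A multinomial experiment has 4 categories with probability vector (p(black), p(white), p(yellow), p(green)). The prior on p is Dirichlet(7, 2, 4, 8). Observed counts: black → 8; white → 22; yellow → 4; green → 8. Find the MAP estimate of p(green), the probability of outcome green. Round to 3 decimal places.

MAP estimate of p(green) = 0.254

The posterior is Dirichlet(αᵢ + nᵢ) = Dirichlet(15, 24, 8, 16).
For a Dirichlet(a₁,…,a_K) with all aᵢ > 1, the mode has j-th component (aⱼ − 1)/(Σaᵢ − K).
Here Σaᵢ = 63 and K = 4, so p(green) = (16 − 1)/(63 − 4) = 15/59 ≈ 0.254.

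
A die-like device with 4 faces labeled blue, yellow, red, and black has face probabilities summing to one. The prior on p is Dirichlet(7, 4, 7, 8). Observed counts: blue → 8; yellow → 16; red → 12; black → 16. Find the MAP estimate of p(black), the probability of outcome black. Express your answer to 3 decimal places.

The posterior is Dirichlet(αᵢ + nᵢ) = Dirichlet(15, 20, 19, 24).
For a Dirichlet(a₁,…,a_K) with all aᵢ > 1, the mode has j-th component (aⱼ − 1)/(Σaᵢ − K).
Here Σaᵢ = 78 and K = 4, so p(black) = (24 − 1)/(78 − 4) = 23/74 ≈ 0.311.

MAP estimate of p(black) = 0.311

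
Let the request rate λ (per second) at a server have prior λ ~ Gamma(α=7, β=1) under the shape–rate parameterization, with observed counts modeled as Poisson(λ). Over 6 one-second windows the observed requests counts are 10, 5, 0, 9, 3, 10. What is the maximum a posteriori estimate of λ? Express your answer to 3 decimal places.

Σxᵢ = 10+5+0+9+3+10 = 37, with n = 6.
Posterior ∝ λ^6e^(−1λ) · λ^37e^(−6λ) = λ^43e^(−7λ), i.e. Gamma(shape=44, rate=7).
The mode of a Gamma(a, b) with a ≥ 1 (shape–rate) is (a−1)/b = 43/7 ≈ 6.143.

λ̂_MAP = 6.143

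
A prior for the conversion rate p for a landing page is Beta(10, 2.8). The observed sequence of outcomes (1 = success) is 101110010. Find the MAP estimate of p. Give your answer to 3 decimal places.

p̂_MAP = 0.707

Prior: Beta(10, 2.8).
Data: 5 successes in 9 trials (from the sequence). The binomial likelihood contributes p^5(1−p)^4, so the posterior is Beta(10+5, 2.8+4) = Beta(15, 6.8).
For Beta(a, b) with a, b > 1 the mode is (a−1)/(a+b−2) = 14/19.8 ≈ 0.707.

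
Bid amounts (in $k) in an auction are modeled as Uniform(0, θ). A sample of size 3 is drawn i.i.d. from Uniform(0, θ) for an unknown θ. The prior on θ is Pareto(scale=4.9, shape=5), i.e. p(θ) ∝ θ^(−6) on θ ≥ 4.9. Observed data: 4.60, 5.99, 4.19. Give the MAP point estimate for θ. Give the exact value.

θ̂_MAP = 5.99

The Uniform(0, θ) likelihood is θ^(−n) for θ ≥ max(xᵢ), zero otherwise. Here max(xᵢ) = 5.99.
Posterior ∝ θ^(−6) · θ^(−3) = θ^(−9) on θ ≥ max(4.9, 5.99) = 5.99.
This density is strictly decreasing in θ, so the posterior mode lies at the lower boundary of the support.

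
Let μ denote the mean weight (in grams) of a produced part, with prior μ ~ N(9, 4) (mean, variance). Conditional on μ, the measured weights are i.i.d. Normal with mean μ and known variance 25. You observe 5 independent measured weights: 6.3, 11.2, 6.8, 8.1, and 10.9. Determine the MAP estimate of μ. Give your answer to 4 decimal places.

μ̂_MAP = 8.8489

n = 5; x̄ = (6.3 + 11.2 + 6.8 + 8.1 + 10.9)/5 = 43.3/5 = 8.66.
For a Normal prior and Normal likelihood with known variance, the posterior is Normal; its mode equals its mean, the precision-weighted average.
Prior precision 1/σ₀² = 1/4 = 0.25; data precision n/σ² = 5/25 = 0.2.
μ̂ = (0.25·9 + 0.2·8.66) / (0.25 + 0.2) = 3.982/0.45 = 1991/225 ≈ 8.8489.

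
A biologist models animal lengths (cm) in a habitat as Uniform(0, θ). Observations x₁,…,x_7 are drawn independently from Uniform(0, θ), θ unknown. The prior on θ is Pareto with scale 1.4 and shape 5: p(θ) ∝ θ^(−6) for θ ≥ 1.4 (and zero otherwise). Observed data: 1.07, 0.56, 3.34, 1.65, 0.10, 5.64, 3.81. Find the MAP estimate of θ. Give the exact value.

θ̂_MAP = 5.64

The Uniform(0, θ) likelihood is θ^(−n) for θ ≥ max(xᵢ), zero otherwise. Here max(xᵢ) = 5.64.
Posterior ∝ θ^(−6) · θ^(−7) = θ^(−13) on θ ≥ max(1.4, 5.64) = 5.64.
This density is strictly decreasing in θ, so the posterior mode lies at the lower boundary of the support.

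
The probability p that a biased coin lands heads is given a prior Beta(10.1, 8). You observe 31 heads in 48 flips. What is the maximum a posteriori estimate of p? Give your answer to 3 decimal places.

p̂_MAP = 0.626

Prior: Beta(10.1, 8).
Data: 31 successes in 48 trials. The binomial likelihood contributes p^31(1−p)^17, so the posterior is Beta(10.1+31, 8+17) = Beta(41.1, 25).
For Beta(a, b) with a, b > 1 the mode is (a−1)/(a+b−2) = 40.1/64.1 ≈ 0.626.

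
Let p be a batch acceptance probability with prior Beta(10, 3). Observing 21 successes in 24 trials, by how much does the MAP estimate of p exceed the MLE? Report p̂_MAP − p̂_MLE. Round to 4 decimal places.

MAP − MLE = -0.0179

Posterior is Beta(31, 6); MAP = (31−1)/(37−2) = 30/35 ≈ 0.85714.
MLE ignores the prior: p̂_MLE = k/n = 21/24 ≈ 0.87500.
Difference = 30/35 − 21/24 = -1/56 ≈ -0.0179.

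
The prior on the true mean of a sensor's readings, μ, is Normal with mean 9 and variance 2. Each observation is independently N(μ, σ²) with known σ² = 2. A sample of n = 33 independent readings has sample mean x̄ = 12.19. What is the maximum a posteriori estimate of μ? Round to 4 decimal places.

μ̂_MAP = 12.0962

n = 33, x̄ = 12.19.
For a Normal prior and Normal likelihood with known variance, the posterior is Normal; its mode equals its mean, the precision-weighted average.
Prior precision 1/σ₀² = 1/2 = 0.5; data precision n/σ² = 33/2 = 16.5.
μ̂ = (0.5·9 + 16.5·12.19) / (0.5 + 16.5) = 205.635/17 = 41127/3400 ≈ 12.0962.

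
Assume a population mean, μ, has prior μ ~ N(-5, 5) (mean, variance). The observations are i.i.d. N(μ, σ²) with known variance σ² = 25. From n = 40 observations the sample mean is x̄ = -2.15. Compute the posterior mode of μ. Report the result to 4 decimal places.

n = 40, x̄ = -2.15.
For a Normal prior and Normal likelihood with known variance, the posterior is Normal; its mode equals its mean, the precision-weighted average.
Prior precision 1/σ₀² = 1/5 = 0.2; data precision n/σ² = 40/25 = 1.6.
μ̂ = (0.2·(-5) + 1.6·(-2.15)) / (0.2 + 1.6) = (-4.44)/1.8 = -37/15 ≈ -2.4667.

μ̂_MAP = -2.4667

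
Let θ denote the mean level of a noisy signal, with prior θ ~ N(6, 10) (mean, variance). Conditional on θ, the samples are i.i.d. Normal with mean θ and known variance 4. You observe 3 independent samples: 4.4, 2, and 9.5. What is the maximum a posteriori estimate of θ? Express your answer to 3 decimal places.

n = 3; x̄ = (4.4 + 2 + 9.5)/3 = 15.9/3 = 5.3.
For a Normal prior and Normal likelihood with known variance, the posterior is Normal; its mode equals its mean, the precision-weighted average.
Prior precision 1/σ₀² = 1/10 = 0.1; data precision n/σ² = 3/4 = 0.75.
θ̂ = (0.1·6 + 0.75·5.3) / (0.1 + 0.75) = 4.575/0.85 = 183/34 ≈ 5.382.

θ̂_MAP = 5.382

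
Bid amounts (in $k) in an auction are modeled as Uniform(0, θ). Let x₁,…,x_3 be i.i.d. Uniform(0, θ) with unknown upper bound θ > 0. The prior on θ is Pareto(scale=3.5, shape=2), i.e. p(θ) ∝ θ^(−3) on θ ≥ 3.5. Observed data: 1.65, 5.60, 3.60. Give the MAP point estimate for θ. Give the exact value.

θ̂_MAP = 5.60

The Uniform(0, θ) likelihood is θ^(−n) for θ ≥ max(xᵢ), zero otherwise. Here max(xᵢ) = 5.60.
Posterior ∝ θ^(−3) · θ^(−3) = θ^(−6) on θ ≥ max(3.5, 5.60) = 5.60.
This density is strictly decreasing in θ, so the posterior mode lies at the lower boundary of the support.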